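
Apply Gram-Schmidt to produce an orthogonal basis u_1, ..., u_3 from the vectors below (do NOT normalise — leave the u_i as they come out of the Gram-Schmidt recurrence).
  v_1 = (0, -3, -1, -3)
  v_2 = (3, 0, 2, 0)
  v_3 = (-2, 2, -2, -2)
Orthogonal basis:
  u_1 = (0, -3, -1, -3)
  u_2 = (3, -6/19, 36/19, -6/19)
  u_3 = (8/27, 56/27, -4/9, -52/27)

Apply the Gram-Schmidt recurrence
  u_1 = v_1
  u_i = v_i − Σ_{j<i} ((v_i · u_j) / (u_j · u_j)) · u_j.

Step by step this gives:
  u_1 = (0, -3, -1, -3)
  u_2 = (3, -6/19, 36/19, -6/19)
  u_3 = (8/27, 56/27, -4/9, -52/27)

Orthogonality check:
  u_2 · u_1 = 0 (should be 0)
  u_3 · u_1 = 0 (should be 0)
  u_3 · u_2 = 0 (should be 0)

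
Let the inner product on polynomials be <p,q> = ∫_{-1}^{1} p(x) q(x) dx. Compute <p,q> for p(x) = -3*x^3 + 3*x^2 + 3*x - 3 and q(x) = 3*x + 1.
<p,q> = -8/5

Expand the product: p(x)·q(x) = -9*x^4 + 6*x^3 + 12*x^2 - 6*x - 3.
∫_{-1}^{1} of each monomial x^k gives [2/(k+1) if k even, 0 if k odd]. Integrating term-by-term (or equivalently evaluating the antiderivative F(x) = -9*x^5/5 + 3*x^4/2 + 4*x^3 - 3*x^2 - 3*x at the endpoints):
  F(1) − F(−1) = -23/10 − (-7/10) = -8/5.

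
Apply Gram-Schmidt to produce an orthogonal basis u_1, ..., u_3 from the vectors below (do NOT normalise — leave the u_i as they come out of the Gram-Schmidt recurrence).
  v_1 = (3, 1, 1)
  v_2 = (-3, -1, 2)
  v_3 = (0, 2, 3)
Orthogonal basis:
  u_1 = (3, 1, 1)
  u_2 = (-9/11, -3/11, 30/11)
  u_3 = (-3/5, 9/5, 0)

Apply the Gram-Schmidt recurrence
  u_1 = v_1
  u_i = v_i − Σ_{j<i} ((v_i · u_j) / (u_j · u_j)) · u_j.

Step by step this gives:
  u_1 = (3, 1, 1)
  u_2 = (-9/11, -3/11, 30/11)
  u_3 = (-3/5, 9/5, 0)

Orthogonality check:
  u_2 · u_1 = 0 (should be 0)
  u_3 · u_1 = 0 (should be 0)
  u_3 · u_2 = 0 (should be 0)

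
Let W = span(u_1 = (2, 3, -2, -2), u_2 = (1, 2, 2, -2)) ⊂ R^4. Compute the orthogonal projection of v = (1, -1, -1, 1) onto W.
proj_W(v) = (-43/209, -113/209, -248/209, 140/209)

Set up U = [u_1 | ... | u_2] ∈ R^(4×2). The projector onto W = col(U) is P = U (U^T U)^(-1) U^T.
Compute U^T U =
  [21, 8]
  [8, 13],
and U^T v = (-1, -5).
Solve U^T U · c = U^T v for the coefficients: c = (27/209, -97/209). The projection is proj_W(v) = U c.
Check: (v - proj_W(v)) · u_1 = 0  (should be 0).
Check: (v - proj_W(v)) · u_2 = 0  (should be 0).
Result: proj_W(v) = (-43/209, -113/209, -248/209, 140/209).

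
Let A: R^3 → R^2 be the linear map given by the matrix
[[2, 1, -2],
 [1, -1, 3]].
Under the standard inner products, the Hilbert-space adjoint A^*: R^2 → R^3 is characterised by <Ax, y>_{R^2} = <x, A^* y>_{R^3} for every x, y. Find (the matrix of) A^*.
A^* = A^T =
[[2, 1],
 [1, -1],
 [-2, 3]]

For real matrices with standard dot products, the defining identity <Ax, y> = <x, A^* y> gives (Ax)^T y = x^T (A^*) y, i.e. x^T A^T y = x^T (A^*) y. Since this holds for all x, y, we must have A^* = A^T. Therefore
A^* =
[[2, 1],
 [1, -1],
 [-2, 3]].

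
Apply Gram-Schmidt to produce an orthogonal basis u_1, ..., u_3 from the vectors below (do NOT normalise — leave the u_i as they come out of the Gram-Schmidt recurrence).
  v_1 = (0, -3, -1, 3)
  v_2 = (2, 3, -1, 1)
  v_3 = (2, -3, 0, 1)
Orthogonal basis:
  u_1 = (0, -3, -1, 3)
  u_2 = (2, 42/19, -24/19, 34/19)
  u_3 = (138/65, -63/65, 36/65, -51/65)

Apply the Gram-Schmidt recurrence
  u_1 = v_1
  u_i = v_i − Σ_{j<i} ((v_i · u_j) / (u_j · u_j)) · u_j.

Step by step this gives:
  u_1 = (0, -3, -1, 3)
  u_2 = (2, 42/19, -24/19, 34/19)
  u_3 = (138/65, -63/65, 36/65, -51/65)

Orthogonality check:
  u_2 · u_1 = 0 (should be 0)
  u_3 · u_1 = 0 (should be 0)
  u_3 · u_2 = 0 (should be 0)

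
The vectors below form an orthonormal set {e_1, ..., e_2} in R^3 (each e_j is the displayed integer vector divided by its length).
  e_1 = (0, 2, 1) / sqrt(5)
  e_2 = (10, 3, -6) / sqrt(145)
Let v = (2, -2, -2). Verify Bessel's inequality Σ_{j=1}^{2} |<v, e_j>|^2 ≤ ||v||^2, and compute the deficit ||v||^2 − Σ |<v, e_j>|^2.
Σ |<v, e_j>|^2 = 344/29; ||v||^2 = 12; deficit = 4/29

Write each e_j = u_j / sqrt(<u_j, u_j>) where u_j is the displayed integer vector. Then <v, e_j> = <v, u_j> / sqrt(<u_j, u_j>), so |<v, e_j>|^2 = <v, u_j>^2 / <u_j, u_j>.
Coefficients: <v, e_1> = -6/sqrt(5), <v, e_2> = 26/sqrt(145).
Square and sum: Σ |<v, e_j>|^2 = 344/29.
Compute ||v||^2 = v·v = 12.
Deficit = 12 − 344/29 = 4/29 ≥ 0, confirming Bessel's inequality. (The deficit equals ||v − Σ <v,e_j> e_j||^2, the squared distance from v to span{e_j}.)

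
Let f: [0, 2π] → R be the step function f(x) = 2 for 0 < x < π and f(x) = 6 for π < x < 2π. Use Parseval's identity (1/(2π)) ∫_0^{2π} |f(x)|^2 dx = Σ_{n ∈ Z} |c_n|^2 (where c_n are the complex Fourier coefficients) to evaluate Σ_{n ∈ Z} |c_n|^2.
Σ |c_n|^2 = 20

Parseval equates the L^2 energy of f (normalised by 1/(2π)) with the ℓ^2 sum of its Fourier coefficients: (1/(2π)) ∫_0^{2π} |f|^2 = Σ |c_n|^2.
Compute the left side: (1/(2π)) [∫_0^π 2^2 dx + ∫_π^{2π} 6^2 dx] = (1/(2π)) · (4π + 36π) = (4 + 36)/2 = 20.
So Σ_{n ∈ Z} |c_n|^2 = 20.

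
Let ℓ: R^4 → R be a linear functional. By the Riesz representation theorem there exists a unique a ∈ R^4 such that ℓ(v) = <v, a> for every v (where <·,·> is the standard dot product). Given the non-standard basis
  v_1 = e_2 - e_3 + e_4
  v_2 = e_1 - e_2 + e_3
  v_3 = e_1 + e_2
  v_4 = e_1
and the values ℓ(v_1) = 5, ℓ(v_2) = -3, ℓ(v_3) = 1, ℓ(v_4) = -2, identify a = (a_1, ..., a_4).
a = (-2, 3, 2, 4)

Write a = (a_1, ..., a_4) in the standard basis. For each basis vector v_i, ℓ(v_i) = <v_i, a> is a linear equation in the a_j's. Collect the n equations into a matrix system V a = ℓ, where row i of V is v_i (expressed in the standard basis). Since V is invertible (lower-triangular with 1s on the diagonal, up to permutation), solve by back-substitution:
  V =
[[0, 1, -1, 1],
 [1, -1, 1, 0],
 [1, 1, 0, 0],
 [1, 0, 0, 0]]
  V a = (5, -3, 1, -2)
Solving gives a = (-2, 3, 2, 4).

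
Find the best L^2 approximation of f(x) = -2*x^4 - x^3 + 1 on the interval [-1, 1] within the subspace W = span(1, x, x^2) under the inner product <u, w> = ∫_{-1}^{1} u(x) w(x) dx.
g(x) = -12*x^2/7 - 3*x/5 + 41/35

The best approximation g ∈ W is the orthogonal projection of f onto W. Writing g = a_0 + a_1 x + a_2 x^2, the coefficients solve the normal equations G · a = b where
  G_{ij} = <φ_i, φ_j> and b_i = <f, φ_i>, with φ_0 = 1, φ_1 = x, φ_2 = x^2.
G =
  [2, 0, 2/3]
  [0, 2/3, 0]
  [2/3, 0, 2/5],
b = (6/5, -2/5, 2/21).
Solving gives a_0 = 41/35, a_1 = -3/5, a_2 = -12/7, so
  g(x) = -12*x^2/7 - 3*x/5 + 41/35.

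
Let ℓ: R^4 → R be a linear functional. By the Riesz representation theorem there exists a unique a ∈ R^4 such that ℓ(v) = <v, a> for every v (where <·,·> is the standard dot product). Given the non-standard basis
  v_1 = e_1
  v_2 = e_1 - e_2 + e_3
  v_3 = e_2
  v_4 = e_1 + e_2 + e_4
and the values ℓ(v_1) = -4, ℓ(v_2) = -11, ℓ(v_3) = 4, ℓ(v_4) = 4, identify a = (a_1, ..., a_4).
a = (-4, 4, -3, 4)

Write a = (a_1, ..., a_4) in the standard basis. For each basis vector v_i, ℓ(v_i) = <v_i, a> is a linear equation in the a_j's. Collect the n equations into a matrix system V a = ℓ, where row i of V is v_i (expressed in the standard basis). Since V is invertible (lower-triangular with 1s on the diagonal, up to permutation), solve by back-substitution:
  V =
[[1, 0, 0, 0],
 [1, -1, 1, 0],
 [0, 1, 0, 0],
 [1, 1, 0, 1]]
  V a = (-4, -11, 4, 4)
Solving gives a = (-4, 4, -3, 4).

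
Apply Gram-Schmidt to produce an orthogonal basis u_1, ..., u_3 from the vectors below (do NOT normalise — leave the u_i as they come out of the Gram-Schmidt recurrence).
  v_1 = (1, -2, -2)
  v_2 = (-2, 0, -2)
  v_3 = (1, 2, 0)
Orthogonal basis:
  u_1 = (1, -2, -2)
  u_2 = (-20/9, 4/9, -14/9)
  u_3 = (16/17, 24/17, -16/17)

Apply the Gram-Schmidt recurrence
  u_1 = v_1
  u_i = v_i − Σ_{j<i} ((v_i · u_j) / (u_j · u_j)) · u_j.

Step by step this gives:
  u_1 = (1, -2, -2)
  u_2 = (-20/9, 4/9, -14/9)
  u_3 = (16/17, 24/17, -16/17)

Orthogonality check:
  u_2 · u_1 = 0 (should be 0)
  u_3 · u_1 = 0 (should be 0)
  u_3 · u_2 = 0 (should be 0)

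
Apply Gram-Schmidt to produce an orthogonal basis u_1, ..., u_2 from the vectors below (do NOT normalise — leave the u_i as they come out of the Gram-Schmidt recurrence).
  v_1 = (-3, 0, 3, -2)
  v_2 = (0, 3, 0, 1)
Orthogonal basis:
  u_1 = (-3, 0, 3, -2)
  u_2 = (-3/11, 3, 3/11, 9/11)

Apply the Gram-Schmidt recurrence
  u_1 = v_1
  u_i = v_i − Σ_{j<i} ((v_i · u_j) / (u_j · u_j)) · u_j.

Step by step this gives:
  u_1 = (-3, 0, 3, -2)
  u_2 = (-3/11, 3, 3/11, 9/11)

Orthogonality check:
  u_2 · u_1 = 0 (should be 0)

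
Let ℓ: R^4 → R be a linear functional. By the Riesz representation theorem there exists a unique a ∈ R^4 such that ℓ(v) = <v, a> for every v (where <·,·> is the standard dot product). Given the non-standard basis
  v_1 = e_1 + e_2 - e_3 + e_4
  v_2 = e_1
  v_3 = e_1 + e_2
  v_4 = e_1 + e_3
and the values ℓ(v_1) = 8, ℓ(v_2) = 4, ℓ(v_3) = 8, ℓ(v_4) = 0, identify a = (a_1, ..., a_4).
a = (4, 4, -4, -4)

Write a = (a_1, ..., a_4) in the standard basis. For each basis vector v_i, ℓ(v_i) = <v_i, a> is a linear equation in the a_j's. Collect the n equations into a matrix system V a = ℓ, where row i of V is v_i (expressed in the standard basis). Since V is invertible (lower-triangular with 1s on the diagonal, up to permutation), solve by back-substitution:
  V =
[[1, 1, -1, 1],
 [1, 0, 0, 0],
 [1, 1, 0, 0],
 [1, 0, 1, 0]]
  V a = (8, 4, 8, 0)
Solving gives a = (4, 4, -4, -4).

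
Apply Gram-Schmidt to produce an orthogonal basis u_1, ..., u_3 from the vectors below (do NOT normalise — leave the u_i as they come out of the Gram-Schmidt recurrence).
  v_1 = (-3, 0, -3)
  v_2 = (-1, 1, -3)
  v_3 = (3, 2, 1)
Orthogonal basis:
  u_1 = (-3, 0, -3)
  u_2 = (1, 1, -1)
  u_3 = (-1/3, 2/3, 1/3)

Apply the Gram-Schmidt recurrence
  u_1 = v_1
  u_i = v_i − Σ_{j<i} ((v_i · u_j) / (u_j · u_j)) · u_j.

Step by step this gives:
  u_1 = (-3, 0, -3)
  u_2 = (1, 1, -1)
  u_3 = (-1/3, 2/3, 1/3)

Orthogonality check:
  u_2 · u_1 = 0 (should be 0)
  u_3 · u_1 = 0 (should be 0)
  u_3 · u_2 = 0 (should be 0)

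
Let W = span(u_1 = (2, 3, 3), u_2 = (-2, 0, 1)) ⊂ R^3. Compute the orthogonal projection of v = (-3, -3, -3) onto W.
proj_W(v) = (-318/109, -351/109, -309/109)

Set up U = [u_1 | ... | u_2] ∈ R^(3×2). The projector onto W = col(U) is P = U (U^T U)^(-1) U^T.
Compute U^T U =
  [22, -1]
  [-1, 5],
and U^T v = (-24, 3).
Solve U^T U · c = U^T v for the coefficients: c = (-117/109, 42/109). The projection is proj_W(v) = U c.
Check: (v - proj_W(v)) · u_1 = 0  (should be 0).
Check: (v - proj_W(v)) · u_2 = 0  (should be 0).
Result: proj_W(v) = (-318/109, -351/109, -309/109).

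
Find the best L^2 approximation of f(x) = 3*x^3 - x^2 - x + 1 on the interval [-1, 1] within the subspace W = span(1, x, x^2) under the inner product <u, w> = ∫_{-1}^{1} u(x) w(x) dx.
g(x) = -x^2 + 4*x/5 + 1

The best approximation g ∈ W is the orthogonal projection of f onto W. Writing g = a_0 + a_1 x + a_2 x^2, the coefficients solve the normal equations G · a = b where
  G_{ij} = <φ_i, φ_j> and b_i = <f, φ_i>, with φ_0 = 1, φ_1 = x, φ_2 = x^2.
G =
  [2, 0, 2/3]
  [0, 2/3, 0]
  [2/3, 0, 2/5],
b = (4/3, 8/15, 4/15).
Solving gives a_0 = 1, a_1 = 4/5, a_2 = -1, so
  g(x) = -x^2 + 4*x/5 + 1.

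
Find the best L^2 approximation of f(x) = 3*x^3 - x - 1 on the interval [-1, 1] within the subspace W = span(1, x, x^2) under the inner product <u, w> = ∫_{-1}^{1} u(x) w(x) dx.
g(x) = 4*x/5 - 1

The best approximation g ∈ W is the orthogonal projection of f onto W. Writing g = a_0 + a_1 x + a_2 x^2, the coefficients solve the normal equations G · a = b where
  G_{ij} = <φ_i, φ_j> and b_i = <f, φ_i>, with φ_0 = 1, φ_1 = x, φ_2 = x^2.
G =
  [2, 0, 2/3]
  [0, 2/3, 0]
  [2/3, 0, 2/5],
b = (-2, 8/15, -2/3).
Solving gives a_0 = -1, a_1 = 4/5, a_2 = 0, so
  g(x) = 4*x/5 - 1.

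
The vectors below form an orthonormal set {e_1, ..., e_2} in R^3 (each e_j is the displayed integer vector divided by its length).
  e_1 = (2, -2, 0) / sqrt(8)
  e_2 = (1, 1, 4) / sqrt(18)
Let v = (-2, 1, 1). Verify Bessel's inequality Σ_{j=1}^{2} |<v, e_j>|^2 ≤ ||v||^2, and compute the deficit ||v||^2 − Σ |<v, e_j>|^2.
Σ |<v, e_j>|^2 = 5; ||v||^2 = 6; deficit = 1

Write each e_j = u_j / sqrt(<u_j, u_j>) where u_j is the displayed integer vector. Then <v, e_j> = <v, u_j> / sqrt(<u_j, u_j>), so |<v, e_j>|^2 = <v, u_j>^2 / <u_j, u_j>.
Coefficients: <v, e_1> = -6/sqrt(8), <v, e_2> = 3/sqrt(18).
Square and sum: Σ |<v, e_j>|^2 = 5.
Compute ||v||^2 = v·v = 6.
Deficit = 6 − 5 = 1 ≥ 0, confirming Bessel's inequality. (The deficit equals ||v − Σ <v,e_j> e_j||^2, the squared distance from v to span{e_j}.)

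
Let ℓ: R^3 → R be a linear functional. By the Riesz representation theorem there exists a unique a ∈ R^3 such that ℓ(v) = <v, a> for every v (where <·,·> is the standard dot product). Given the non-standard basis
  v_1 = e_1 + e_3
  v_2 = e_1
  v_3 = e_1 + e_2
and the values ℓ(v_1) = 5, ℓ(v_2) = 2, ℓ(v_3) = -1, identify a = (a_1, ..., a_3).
a = (2, -3, 3)

Write a = (a_1, ..., a_3) in the standard basis. For each basis vector v_i, ℓ(v_i) = <v_i, a> is a linear equation in the a_j's. Collect the n equations into a matrix system V a = ℓ, where row i of V is v_i (expressed in the standard basis). Since V is invertible (lower-triangular with 1s on the diagonal, up to permutation), solve by back-substitution:
  V =
[[1, 0, 1],
 [1, 0, 0],
 [1, 1, 0]]
  V a = (5, 2, -1)
Solving gives a = (2, -3, 3).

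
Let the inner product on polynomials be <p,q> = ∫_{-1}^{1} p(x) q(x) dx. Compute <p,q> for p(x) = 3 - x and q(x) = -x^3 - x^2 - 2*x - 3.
<p,q> = -274/15

Expand the product: p(x)·q(x) = x^4 - 2*x^3 - x^2 - 3*x - 9.
∫_{-1}^{1} of each monomial x^k gives [2/(k+1) if k even, 0 if k odd]. Integrating term-by-term (or equivalently evaluating the antiderivative F(x) = x^5/5 - x^4/2 - x^3/3 - 3*x^2/2 - 9*x at the endpoints):
  F(1) − F(−1) = -167/15 − (107/15) = -274/15.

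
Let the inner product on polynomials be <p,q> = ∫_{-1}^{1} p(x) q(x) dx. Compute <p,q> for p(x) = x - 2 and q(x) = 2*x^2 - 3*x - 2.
<p,q> = 10/3

Expand the product: p(x)·q(x) = 2*x^3 - 7*x^2 + 4*x + 4.
∫_{-1}^{1} of each monomial x^k gives [2/(k+1) if k even, 0 if k odd]. Integrating term-by-term (or equivalently evaluating the antiderivative F(x) = x^4/2 - 7*x^3/3 + 2*x^2 + 4*x at the endpoints):
  F(1) − F(−1) = 25/6 − (5/6) = 10/3.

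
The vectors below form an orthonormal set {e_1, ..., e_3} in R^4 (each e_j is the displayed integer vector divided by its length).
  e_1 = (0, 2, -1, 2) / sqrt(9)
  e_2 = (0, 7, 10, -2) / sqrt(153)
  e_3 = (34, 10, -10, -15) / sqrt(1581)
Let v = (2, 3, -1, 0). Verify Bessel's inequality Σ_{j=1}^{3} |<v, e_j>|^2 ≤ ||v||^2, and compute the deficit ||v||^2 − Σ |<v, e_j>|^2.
Σ |<v, e_j>|^2 = 422/31; ||v||^2 = 14; deficit = 12/31

Write each e_j = u_j / sqrt(<u_j, u_j>) where u_j is the displayed integer vector. Then <v, e_j> = <v, u_j> / sqrt(<u_j, u_j>), so |<v, e_j>|^2 = <v, u_j>^2 / <u_j, u_j>.
Coefficients: <v, e_1> = 7/sqrt(9), <v, e_2> = 11/sqrt(153), <v, e_3> = 108/sqrt(1581).
Square and sum: Σ |<v, e_j>|^2 = 422/31.
Compute ||v||^2 = v·v = 14.
Deficit = 14 − 422/31 = 12/31 ≥ 0, confirming Bessel's inequality. (The deficit equals ||v − Σ <v,e_j> e_j||^2, the squared distance from v to span{e_j}.)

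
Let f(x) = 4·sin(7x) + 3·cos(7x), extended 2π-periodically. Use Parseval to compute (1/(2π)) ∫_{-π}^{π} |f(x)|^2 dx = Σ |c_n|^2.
Σ |c_n|^2 = 25/2

Expand |f|^2 and use orthogonality of {sin(nx), cos(mx)} on [-π, π]:
  ∫_{-π}^{π} sin(nx)^2 dx = π, ∫ cos(mx)^2 dx = π, and cross terms integrate to 0.
So ∫_{-π}^{π} f(x)^2 dx = 4^2 · π + 3^2 · π = (16 + 9)π.
Divide by 2π: (16 + 9)/2 = 25/2.
By Parseval, this equals Σ |c_n|^2.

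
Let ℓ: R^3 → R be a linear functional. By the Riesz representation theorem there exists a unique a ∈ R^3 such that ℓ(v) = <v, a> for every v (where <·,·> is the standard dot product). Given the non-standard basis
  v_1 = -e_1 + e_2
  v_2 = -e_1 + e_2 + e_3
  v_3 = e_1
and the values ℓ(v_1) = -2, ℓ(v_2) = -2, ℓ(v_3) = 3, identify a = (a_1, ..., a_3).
a = (3, 1, 0)

Write a = (a_1, ..., a_3) in the standard basis. For each basis vector v_i, ℓ(v_i) = <v_i, a> is a linear equation in the a_j's. Collect the n equations into a matrix system V a = ℓ, where row i of V is v_i (expressed in the standard basis). Since V is invertible (lower-triangular with 1s on the diagonal, up to permutation), solve by back-substitution:
  V =
[[-1, 1, 0],
 [-1, 1, 1],
 [1, 0, 0]]
  V a = (-2, -2, 3)
Solving gives a = (3, 1, 0).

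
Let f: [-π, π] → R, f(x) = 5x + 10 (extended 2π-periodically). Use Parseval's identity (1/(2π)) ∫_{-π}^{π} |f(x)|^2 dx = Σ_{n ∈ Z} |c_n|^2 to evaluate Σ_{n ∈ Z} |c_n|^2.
Σ |c_n|^2 = 25π^2/3 + 100

Expand and integrate term by term over [-π, π]:
  ∫ (5x)^2 dx = 25·(2π^3/3); ∫ 2·5·(10)·x dx = 0 (odd integrand); ∫ 10^2 dx = 100·2π.
So (1/(2π)) ∫_{-π}^{π} (5x + 10)^2 dx = 25π^2/3 + 100 = 25π^2/3 + 100.
Parseval ⇒ Σ |c_n|^2 = 25π^2/3 + 100.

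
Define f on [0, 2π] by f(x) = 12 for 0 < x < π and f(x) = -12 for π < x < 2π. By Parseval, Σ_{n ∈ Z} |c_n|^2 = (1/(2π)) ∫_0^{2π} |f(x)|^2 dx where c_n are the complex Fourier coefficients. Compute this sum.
Σ |c_n|^2 = 144

Parseval equates the L^2 energy of f (normalised by 1/(2π)) with the ℓ^2 sum of its Fourier coefficients: (1/(2π)) ∫_0^{2π} |f|^2 = Σ |c_n|^2.
Compute the left side: (1/(2π)) [∫_0^π 12^2 dx + ∫_π^{2π} (-12)^2 dx] = (1/(2π)) · (144π + 144π) = (144 + 144)/2 = 144.
So Σ_{n ∈ Z} |c_n|^2 = 144.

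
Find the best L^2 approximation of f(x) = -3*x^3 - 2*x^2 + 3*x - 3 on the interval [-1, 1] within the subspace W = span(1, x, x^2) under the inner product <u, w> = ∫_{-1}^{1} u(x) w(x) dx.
g(x) = -2*x^2 + 6*x/5 - 3

The best approximation g ∈ W is the orthogonal projection of f onto W. Writing g = a_0 + a_1 x + a_2 x^2, the coefficients solve the normal equations G · a = b where
  G_{ij} = <φ_i, φ_j> and b_i = <f, φ_i>, with φ_0 = 1, φ_1 = x, φ_2 = x^2.
G =
  [2, 0, 2/3]
  [0, 2/3, 0]
  [2/3, 0, 2/5],
b = (-22/3, 4/5, -14/5).
Solving gives a_0 = -3, a_1 = 6/5, a_2 = -2, so
  g(x) = -2*x^2 + 6*x/5 - 3.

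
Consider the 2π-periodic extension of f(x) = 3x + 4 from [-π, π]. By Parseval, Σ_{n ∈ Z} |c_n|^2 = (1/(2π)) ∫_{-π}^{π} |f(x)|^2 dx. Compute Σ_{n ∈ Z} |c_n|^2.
Σ |c_n|^2 = 3π^2 + 16

Expand and integrate term by term over [-π, π]:
  ∫ (3x)^2 dx = 9·(2π^3/3); ∫ 2·3·(4)·x dx = 0 (odd integrand); ∫ 4^2 dx = 16·2π.
So (1/(2π)) ∫_{-π}^{π} (3x + 4)^2 dx = 9π^2/3 + 16 = 3π^2 + 16.
Parseval ⇒ Σ |c_n|^2 = 3π^2 + 16.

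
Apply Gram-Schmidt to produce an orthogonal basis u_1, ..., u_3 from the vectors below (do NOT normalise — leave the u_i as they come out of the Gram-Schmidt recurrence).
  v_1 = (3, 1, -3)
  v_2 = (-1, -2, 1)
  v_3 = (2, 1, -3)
Orthogonal basis:
  u_1 = (3, 1, -3)
  u_2 = (5/19, -30/19, -5/19)
  u_3 = (-1/2, 0, -1/2)

Apply the Gram-Schmidt recurrence
  u_1 = v_1
  u_i = v_i − Σ_{j<i} ((v_i · u_j) / (u_j · u_j)) · u_j.

Step by step this gives:
  u_1 = (3, 1, -3)
  u_2 = (5/19, -30/19, -5/19)
  u_3 = (-1/2, 0, -1/2)

Orthogonality check:
  u_2 · u_1 = 0 (should be 0)
  u_3 · u_1 = 0 (should be 0)
  u_3 · u_2 = 0 (should be 0)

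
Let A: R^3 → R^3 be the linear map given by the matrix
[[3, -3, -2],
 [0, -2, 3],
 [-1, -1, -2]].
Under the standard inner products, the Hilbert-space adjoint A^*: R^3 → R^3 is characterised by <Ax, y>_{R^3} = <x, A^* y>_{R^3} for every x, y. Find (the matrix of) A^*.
A^* = A^T =
[[3, 0, -1],
 [-3, -2, -1],
 [-2, 3, -2]]

For real matrices with standard dot products, the defining identity <Ax, y> = <x, A^* y> gives (Ax)^T y = x^T (A^*) y, i.e. x^T A^T y = x^T (A^*) y. Since this holds for all x, y, we must have A^* = A^T. Therefore
A^* =
[[3, 0, -1],
 [-3, -2, -1],
 [-2, 3, -2]].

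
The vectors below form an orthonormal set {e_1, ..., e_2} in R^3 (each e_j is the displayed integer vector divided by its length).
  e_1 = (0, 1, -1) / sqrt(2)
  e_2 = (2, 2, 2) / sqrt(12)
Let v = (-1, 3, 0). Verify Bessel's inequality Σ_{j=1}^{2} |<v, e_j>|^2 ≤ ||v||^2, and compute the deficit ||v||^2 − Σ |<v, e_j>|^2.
Σ |<v, e_j>|^2 = 35/6; ||v||^2 = 10; deficit = 25/6

Write each e_j = u_j / sqrt(<u_j, u_j>) where u_j is the displayed integer vector. Then <v, e_j> = <v, u_j> / sqrt(<u_j, u_j>), so |<v, e_j>|^2 = <v, u_j>^2 / <u_j, u_j>.
Coefficients: <v, e_1> = 3/sqrt(2), <v, e_2> = 4/sqrt(12).
Square and sum: Σ |<v, e_j>|^2 = 35/6.
Compute ||v||^2 = v·v = 10.
Deficit = 10 − 35/6 = 25/6 ≥ 0, confirming Bessel's inequality. (The deficit equals ||v − Σ <v,e_j> e_j||^2, the squared distance from v to span{e_j}.)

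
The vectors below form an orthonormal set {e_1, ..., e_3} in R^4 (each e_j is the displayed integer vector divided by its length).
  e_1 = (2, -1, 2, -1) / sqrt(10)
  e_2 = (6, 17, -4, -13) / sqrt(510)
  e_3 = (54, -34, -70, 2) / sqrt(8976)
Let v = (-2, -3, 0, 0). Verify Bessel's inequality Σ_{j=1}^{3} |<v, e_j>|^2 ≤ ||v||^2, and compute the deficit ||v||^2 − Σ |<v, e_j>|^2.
Σ |<v, e_j>|^2 = 347/44; ||v||^2 = 13; deficit = 225/44

Write each e_j = u_j / sqrt(<u_j, u_j>) where u_j is the displayed integer vector. Then <v, e_j> = <v, u_j> / sqrt(<u_j, u_j>), so |<v, e_j>|^2 = <v, u_j>^2 / <u_j, u_j>.
Coefficients: <v, e_1> = -1/sqrt(10), <v, e_2> = -63/sqrt(510), <v, e_3> = -6/sqrt(8976).
Square and sum: Σ |<v, e_j>|^2 = 347/44.
Compute ||v||^2 = v·v = 13.
Deficit = 13 − 347/44 = 225/44 ≥ 0, confirming Bessel's inequality. (The deficit equals ||v − Σ <v,e_j> e_j||^2, the squared distance from v to span{e_j}.)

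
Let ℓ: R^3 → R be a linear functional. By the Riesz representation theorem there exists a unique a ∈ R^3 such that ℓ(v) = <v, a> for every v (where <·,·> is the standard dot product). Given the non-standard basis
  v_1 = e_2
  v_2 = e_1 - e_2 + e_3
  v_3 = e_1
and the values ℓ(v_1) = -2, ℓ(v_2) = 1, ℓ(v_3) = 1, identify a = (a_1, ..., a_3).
a = (1, -2, -2)

Write a = (a_1, ..., a_3) in the standard basis. For each basis vector v_i, ℓ(v_i) = <v_i, a> is a linear equation in the a_j's. Collect the n equations into a matrix system V a = ℓ, where row i of V is v_i (expressed in the standard basis). Since V is invertible (lower-triangular with 1s on the diagonal, up to permutation), solve by back-substitution:
  V =
[[0, 1, 0],
 [1, -1, 1],
 [1, 0, 0]]
  V a = (-2, 1, 1)
Solving gives a = (1, -2, -2).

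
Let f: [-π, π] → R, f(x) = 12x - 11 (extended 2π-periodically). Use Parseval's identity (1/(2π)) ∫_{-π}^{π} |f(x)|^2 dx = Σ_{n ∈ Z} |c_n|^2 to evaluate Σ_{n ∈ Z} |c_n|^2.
Σ |c_n|^2 = 48π^2 + 121

Expand and integrate term by term over [-π, π]:
  ∫ (12x)^2 dx = 144·(2π^3/3); ∫ 2·12·(-11)·x dx = 0 (odd integrand); ∫ (-11)^2 dx = 121·2π.
So (1/(2π)) ∫_{-π}^{π} (12x - 11)^2 dx = 144π^2/3 + 121 = 48π^2 + 121.
Parseval ⇒ Σ |c_n|^2 = 48π^2 + 121.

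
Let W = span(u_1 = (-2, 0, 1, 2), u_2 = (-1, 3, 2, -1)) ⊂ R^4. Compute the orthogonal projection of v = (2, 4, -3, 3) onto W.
proj_W(v) = (23/131, 33/131, 5/131, -45/131)

Set up U = [u_1 | ... | u_2] ∈ R^(4×2). The projector onto W = col(U) is P = U (U^T U)^(-1) U^T.
Compute U^T U =
  [9, 2]
  [2, 15],
and U^T v = (-1, 1).
Solve U^T U · c = U^T v for the coefficients: c = (-17/131, 11/131). The projection is proj_W(v) = U c.
Check: (v - proj_W(v)) · u_1 = 0  (should be 0).
Check: (v - proj_W(v)) · u_2 = 0  (should be 0).
Result: proj_W(v) = (23/131, 33/131, 5/131, -45/131).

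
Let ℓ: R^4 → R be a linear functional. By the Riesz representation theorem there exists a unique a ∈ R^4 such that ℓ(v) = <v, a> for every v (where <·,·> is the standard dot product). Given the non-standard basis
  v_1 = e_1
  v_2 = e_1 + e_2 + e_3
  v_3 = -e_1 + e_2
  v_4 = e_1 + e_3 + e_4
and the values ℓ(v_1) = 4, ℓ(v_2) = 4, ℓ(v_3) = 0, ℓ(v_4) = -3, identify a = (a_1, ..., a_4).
a = (4, 4, -4, -3)

Write a = (a_1, ..., a_4) in the standard basis. For each basis vector v_i, ℓ(v_i) = <v_i, a> is a linear equation in the a_j's. Collect the n equations into a matrix system V a = ℓ, where row i of V is v_i (expressed in the standard basis). Since V is invertible (lower-triangular with 1s on the diagonal, up to permutation), solve by back-substitution:
  V =
[[1, 0, 0, 0],
 [1, 1, 1, 0],
 [-1, 1, 0, 0],
 [1, 0, 1, 1]]
  V a = (4, 4, 0, -3)
Solving gives a = (4, 4, -4, -3).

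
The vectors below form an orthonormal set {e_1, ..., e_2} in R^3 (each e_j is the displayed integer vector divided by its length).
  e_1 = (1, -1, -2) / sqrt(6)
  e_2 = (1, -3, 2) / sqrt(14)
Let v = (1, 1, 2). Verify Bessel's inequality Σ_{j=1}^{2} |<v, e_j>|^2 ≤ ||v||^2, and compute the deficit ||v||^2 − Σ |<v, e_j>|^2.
Σ |<v, e_j>|^2 = 62/21; ||v||^2 = 6; deficit = 64/21

Write each e_j = u_j / sqrt(<u_j, u_j>) where u_j is the displayed integer vector. Then <v, e_j> = <v, u_j> / sqrt(<u_j, u_j>), so |<v, e_j>|^2 = <v, u_j>^2 / <u_j, u_j>.
Coefficients: <v, e_1> = -4/sqrt(6), <v, e_2> = 2/sqrt(14).
Square and sum: Σ |<v, e_j>|^2 = 62/21.
Compute ||v||^2 = v·v = 6.
Deficit = 6 − 62/21 = 64/21 ≥ 0, confirming Bessel's inequality. (The deficit equals ||v − Σ <v,e_j> e_j||^2, the squared distance from v to span{e_j}.)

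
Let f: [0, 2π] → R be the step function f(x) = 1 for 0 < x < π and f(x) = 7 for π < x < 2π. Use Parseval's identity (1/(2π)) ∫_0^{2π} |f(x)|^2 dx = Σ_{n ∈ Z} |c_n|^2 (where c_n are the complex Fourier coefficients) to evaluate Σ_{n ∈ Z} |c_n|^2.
Σ |c_n|^2 = 25

Parseval equates the L^2 energy of f (normalised by 1/(2π)) with the ℓ^2 sum of its Fourier coefficients: (1/(2π)) ∫_0^{2π} |f|^2 = Σ |c_n|^2.
Compute the left side: (1/(2π)) [∫_0^π 1^2 dx + ∫_π^{2π} 7^2 dx] = (1/(2π)) · (1π + 49π) = (1 + 49)/2 = 25.
So Σ_{n ∈ Z} |c_n|^2 = 25.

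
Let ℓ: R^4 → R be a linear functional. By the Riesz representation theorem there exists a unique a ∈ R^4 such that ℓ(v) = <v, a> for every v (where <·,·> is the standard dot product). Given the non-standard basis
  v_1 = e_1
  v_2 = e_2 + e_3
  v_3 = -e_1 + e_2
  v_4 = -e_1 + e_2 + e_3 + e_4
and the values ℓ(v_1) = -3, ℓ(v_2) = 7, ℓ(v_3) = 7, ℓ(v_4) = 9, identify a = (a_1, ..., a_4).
a = (-3, 4, 3, -1)

Write a = (a_1, ..., a_4) in the standard basis. For each basis vector v_i, ℓ(v_i) = <v_i, a> is a linear equation in the a_j's. Collect the n equations into a matrix system V a = ℓ, where row i of V is v_i (expressed in the standard basis). Since V is invertible (lower-triangular with 1s on the diagonal, up to permutation), solve by back-substitution:
  V =
[[1, 0, 0, 0],
 [0, 1, 1, 0],
 [-1, 1, 0, 0],
 [-1, 1, 1, 1]]
  V a = (-3, 7, 7, 9)
Solving gives a = (-3, 4, 3, -1).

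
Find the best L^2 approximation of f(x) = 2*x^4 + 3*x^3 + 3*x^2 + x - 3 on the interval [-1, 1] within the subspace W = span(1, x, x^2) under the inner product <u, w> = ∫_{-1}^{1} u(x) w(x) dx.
g(x) = 33*x^2/7 + 14*x/5 - 111/35

The best approximation g ∈ W is the orthogonal projection of f onto W. Writing g = a_0 + a_1 x + a_2 x^2, the coefficients solve the normal equations G · a = b where
  G_{ij} = <φ_i, φ_j> and b_i = <f, φ_i>, with φ_0 = 1, φ_1 = x, φ_2 = x^2.
G =
  [2, 0, 2/3]
  [0, 2/3, 0]
  [2/3, 0, 2/5],
b = (-16/5, 28/15, -8/35).
Solving gives a_0 = -111/35, a_1 = 14/5, a_2 = 33/7, so
  g(x) = 33*x^2/7 + 14*x/5 - 111/35.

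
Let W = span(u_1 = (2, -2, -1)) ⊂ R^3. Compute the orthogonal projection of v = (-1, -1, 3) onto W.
proj_W(v) = (-2/3, 2/3, 1/3)

Set up U = [u_1 | ... | u_1] ∈ R^(3×1). The projector onto W = col(U) is P = U (U^T U)^(-1) U^T.
Compute U^T U =
  [9],
and U^T v = (-3).
Solve U^T U · c = U^T v for the coefficients: c = (-1/3). The projection is proj_W(v) = U c.
Check: (v - proj_W(v)) · u_1 = 0  (should be 0).
Result: proj_W(v) = (-2/3, 2/3, 1/3).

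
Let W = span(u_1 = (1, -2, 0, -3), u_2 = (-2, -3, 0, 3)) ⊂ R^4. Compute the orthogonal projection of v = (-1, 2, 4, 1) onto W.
proj_W(v) = (-73/283, 524/283, 0, 381/283)

Set up U = [u_1 | ... | u_2] ∈ R^(4×2). The projector onto W = col(U) is P = U (U^T U)^(-1) U^T.
Compute U^T U =
  [14, -5]
  [-5, 22],
and U^T v = (-8, -1).
Solve U^T U · c = U^T v for the coefficients: c = (-181/283, -54/283). The projection is proj_W(v) = U c.
Check: (v - proj_W(v)) · u_1 = 0  (should be 0).
Check: (v - proj_W(v)) · u_2 = 0  (should be 0).
Result: proj_W(v) = (-73/283, 524/283, 0, 381/283).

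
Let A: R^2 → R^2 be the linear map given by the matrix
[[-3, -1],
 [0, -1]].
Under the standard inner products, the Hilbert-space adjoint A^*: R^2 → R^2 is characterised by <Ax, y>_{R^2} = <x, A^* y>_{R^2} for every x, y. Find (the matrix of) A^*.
A^* = A^T =
[[-3, 0],
 [-1, -1]]

For real matrices with standard dot products, the defining identity <Ax, y> = <x, A^* y> gives (Ax)^T y = x^T (A^*) y, i.e. x^T A^T y = x^T (A^*) y. Since this holds for all x, y, we must have A^* = A^T. Therefore
A^* =
[[-3, 0],
 [-1, -1]].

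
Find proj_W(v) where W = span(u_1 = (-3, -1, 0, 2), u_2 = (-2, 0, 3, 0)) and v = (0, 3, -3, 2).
proj_W(v) = (63/146, -67/146, -198/73, 67/73)

Set up U = [u_1 | ... | u_2] ∈ R^(4×2). The projector onto W = col(U) is P = U (U^T U)^(-1) U^T.
Compute U^T U =
  [14, 6]
  [6, 13],
and U^T v = (1, -9).
Solve U^T U · c = U^T v for the coefficients: c = (67/146, -66/73). The projection is proj_W(v) = U c.
Check: (v - proj_W(v)) · u_1 = 0  (should be 0).
Check: (v - proj_W(v)) · u_2 = 0  (should be 0).
Result: proj_W(v) = (63/146, -67/146, -198/73, 67/73).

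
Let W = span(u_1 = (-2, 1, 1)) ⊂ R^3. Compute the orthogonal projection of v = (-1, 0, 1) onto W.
proj_W(v) = (-1, 1/2, 1/2)

Set up U = [u_1 | ... | u_1] ∈ R^(3×1). The projector onto W = col(U) is P = U (U^T U)^(-1) U^T.
Compute U^T U =
  [6],
and U^T v = (3).
Solve U^T U · c = U^T v for the coefficients: c = (1/2). The projection is proj_W(v) = U c.
Check: (v - proj_W(v)) · u_1 = 0  (should be 0).
Result: proj_W(v) = (-1, 1/2, 1/2).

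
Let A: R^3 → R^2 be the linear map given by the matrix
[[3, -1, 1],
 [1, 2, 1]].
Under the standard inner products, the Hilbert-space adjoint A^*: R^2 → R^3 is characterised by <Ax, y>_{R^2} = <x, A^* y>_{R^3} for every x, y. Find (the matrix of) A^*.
A^* = A^T =
[[3, 1],
 [-1, 2],
 [1, 1]]

For real matrices with standard dot products, the defining identity <Ax, y> = <x, A^* y> gives (Ax)^T y = x^T (A^*) y, i.e. x^T A^T y = x^T (A^*) y. Since this holds for all x, y, we must have A^* = A^T. Therefore
A^* =
[[3, 1],
 [-1, 2],
 [1, 1]].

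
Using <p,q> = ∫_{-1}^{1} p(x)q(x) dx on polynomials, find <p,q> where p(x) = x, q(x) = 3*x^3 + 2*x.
<p,q> = 38/15

Expand the product: p(x)·q(x) = 3*x^4 + 2*x^2.
∫_{-1}^{1} of each monomial x^k gives [2/(k+1) if k even, 0 if k odd]. Integrating term-by-term (or equivalently evaluating the antiderivative F(x) = 3*x^5/5 + 2*x^3/3 at the endpoints):
  F(1) − F(−1) = 19/15 − (-19/15) = 38/15.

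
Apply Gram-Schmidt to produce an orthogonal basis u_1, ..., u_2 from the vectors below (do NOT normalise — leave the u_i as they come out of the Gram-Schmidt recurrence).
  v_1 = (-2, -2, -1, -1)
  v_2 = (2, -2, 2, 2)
Orthogonal basis:
  u_1 = (-2, -2, -1, -1)
  u_2 = (6/5, -14/5, 8/5, 8/5)

Apply the Gram-Schmidt recurrence
  u_1 = v_1
  u_i = v_i − Σ_{j<i} ((v_i · u_j) / (u_j · u_j)) · u_j.

Step by step this gives:
  u_1 = (-2, -2, -1, -1)
  u_2 = (6/5, -14/5, 8/5, 8/5)

Orthogonality check:
  u_2 · u_1 = 0 (should be 0)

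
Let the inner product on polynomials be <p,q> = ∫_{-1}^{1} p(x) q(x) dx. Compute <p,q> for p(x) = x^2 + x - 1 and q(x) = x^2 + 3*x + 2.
<p,q> = -14/15

Expand the product: p(x)·q(x) = x^4 + 4*x^3 + 4*x^2 - x - 2.
∫_{-1}^{1} of each monomial x^k gives [2/(k+1) if k even, 0 if k odd]. Integrating term-by-term (or equivalently evaluating the antiderivative F(x) = x^5/5 + x^4 + 4*x^3/3 - x^2/2 - 2*x at the endpoints):
  F(1) − F(−1) = 1/30 − (29/30) = -14/15.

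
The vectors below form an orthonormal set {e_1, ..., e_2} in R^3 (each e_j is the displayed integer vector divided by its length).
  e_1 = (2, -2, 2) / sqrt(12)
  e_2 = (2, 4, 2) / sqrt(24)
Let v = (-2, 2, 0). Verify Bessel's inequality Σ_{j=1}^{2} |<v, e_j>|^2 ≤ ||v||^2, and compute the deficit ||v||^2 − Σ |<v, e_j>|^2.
Σ |<v, e_j>|^2 = 6; ||v||^2 = 8; deficit = 2

Write each e_j = u_j / sqrt(<u_j, u_j>) where u_j is the displayed integer vector. Then <v, e_j> = <v, u_j> / sqrt(<u_j, u_j>), so |<v, e_j>|^2 = <v, u_j>^2 / <u_j, u_j>.
Coefficients: <v, e_1> = -8/sqrt(12), <v, e_2> = 4/sqrt(24).
Square and sum: Σ |<v, e_j>|^2 = 6.
Compute ||v||^2 = v·v = 8.
Deficit = 8 − 6 = 2 ≥ 0, confirming Bessel's inequality. (The deficit equals ||v − Σ <v,e_j> e_j||^2, the squared distance from v to span{e_j}.)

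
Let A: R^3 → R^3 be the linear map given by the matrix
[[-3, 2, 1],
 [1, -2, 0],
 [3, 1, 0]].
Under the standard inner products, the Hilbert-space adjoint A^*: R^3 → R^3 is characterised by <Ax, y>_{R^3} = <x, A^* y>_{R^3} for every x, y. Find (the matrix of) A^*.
A^* = A^T =
[[-3, 1, 3],
 [2, -2, 1],
 [1, 0, 0]]

For real matrices with standard dot products, the defining identity <Ax, y> = <x, A^* y> gives (Ax)^T y = x^T (A^*) y, i.e. x^T A^T y = x^T (A^*) y. Since this holds for all x, y, we must have A^* = A^T. Therefore
A^* =
[[-3, 1, 3],
 [2, -2, 1],
 [1, 0, 0]].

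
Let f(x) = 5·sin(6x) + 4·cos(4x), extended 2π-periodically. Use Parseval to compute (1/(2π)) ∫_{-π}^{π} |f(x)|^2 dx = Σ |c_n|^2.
Σ |c_n|^2 = 41/2

Expand |f|^2 and use orthogonality of {sin(nx), cos(mx)} on [-π, π]:
  ∫_{-π}^{π} sin(nx)^2 dx = π, ∫ cos(mx)^2 dx = π, and cross terms integrate to 0.
So ∫_{-π}^{π} f(x)^2 dx = 5^2 · π + 4^2 · π = (25 + 16)π.
Divide by 2π: (25 + 16)/2 = 41/2.
By Parseval, this equals Σ |c_n|^2.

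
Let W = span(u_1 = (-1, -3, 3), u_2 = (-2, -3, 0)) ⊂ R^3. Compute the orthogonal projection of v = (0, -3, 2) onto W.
proj_W(v) = (-6/7, -17/7, 16/7)

Set up U = [u_1 | ... | u_2] ∈ R^(3×2). The projector onto W = col(U) is P = U (U^T U)^(-1) U^T.
Compute U^T U =
  [19, 11]
  [11, 13],
and U^T v = (15, 9).
Solve U^T U · c = U^T v for the coefficients: c = (16/21, 1/21). The projection is proj_W(v) = U c.
Check: (v - proj_W(v)) · u_1 = 0  (should be 0).
Check: (v - proj_W(v)) · u_2 = 0  (should be 0).
Result: proj_W(v) = (-6/7, -17/7, 16/7).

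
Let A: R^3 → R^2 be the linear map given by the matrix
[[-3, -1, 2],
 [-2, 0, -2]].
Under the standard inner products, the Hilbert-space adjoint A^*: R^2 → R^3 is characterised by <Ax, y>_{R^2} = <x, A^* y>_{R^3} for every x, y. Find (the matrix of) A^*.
A^* = A^T =
[[-3, -2],
 [-1, 0],
 [2, -2]]

For real matrices with standard dot products, the defining identity <Ax, y> = <x, A^* y> gives (Ax)^T y = x^T (A^*) y, i.e. x^T A^T y = x^T (A^*) y. Since this holds for all x, y, we must have A^* = A^T. Therefore
A^* =
[[-3, -2],
 [-1, 0],
 [2, -2]].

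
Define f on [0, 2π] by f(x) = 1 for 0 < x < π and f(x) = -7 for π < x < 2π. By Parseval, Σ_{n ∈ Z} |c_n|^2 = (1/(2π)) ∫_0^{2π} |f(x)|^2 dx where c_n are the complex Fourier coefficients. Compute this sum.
Σ |c_n|^2 = 25

Parseval equates the L^2 energy of f (normalised by 1/(2π)) with the ℓ^2 sum of its Fourier coefficients: (1/(2π)) ∫_0^{2π} |f|^2 = Σ |c_n|^2.
Compute the left side: (1/(2π)) [∫_0^π 1^2 dx + ∫_π^{2π} (-7)^2 dx] = (1/(2π)) · (1π + 49π) = (1 + 49)/2 = 25.
So Σ_{n ∈ Z} |c_n|^2 = 25.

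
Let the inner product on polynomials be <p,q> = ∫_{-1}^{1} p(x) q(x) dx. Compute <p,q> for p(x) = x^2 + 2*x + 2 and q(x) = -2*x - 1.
<p,q> = -22/3

Expand the product: p(x)·q(x) = -2*x^3 - 5*x^2 - 6*x - 2.
∫_{-1}^{1} of each monomial x^k gives [2/(k+1) if k even, 0 if k odd]. Integrating term-by-term (or equivalently evaluating the antiderivative F(x) = -x^4/2 - 5*x^3/3 - 3*x^2 - 2*x at the endpoints):
  F(1) − F(−1) = -43/6 − (1/6) = -22/3.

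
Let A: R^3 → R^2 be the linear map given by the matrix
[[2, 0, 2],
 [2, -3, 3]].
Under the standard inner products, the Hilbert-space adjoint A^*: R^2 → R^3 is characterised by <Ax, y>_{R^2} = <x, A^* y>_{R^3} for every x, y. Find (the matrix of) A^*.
A^* = A^T =
[[2, 2],
 [0, -3],
 [2, 3]]

For real matrices with standard dot products, the defining identity <Ax, y> = <x, A^* y> gives (Ax)^T y = x^T (A^*) y, i.e. x^T A^T y = x^T (A^*) y. Since this holds for all x, y, we must have A^* = A^T. Therefore
A^* =
[[2, 2],
 [0, -3],
 [2, 3]].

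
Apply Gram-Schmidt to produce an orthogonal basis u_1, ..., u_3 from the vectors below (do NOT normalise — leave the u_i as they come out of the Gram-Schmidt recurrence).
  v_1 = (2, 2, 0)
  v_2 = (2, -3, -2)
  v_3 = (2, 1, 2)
Orthogonal basis:
  u_1 = (2, 2, 0)
  u_2 = (5/2, -5/2, -2)
  u_3 = (8/11, -8/11, 20/11)

Apply the Gram-Schmidt recurrence
  u_1 = v_1
  u_i = v_i − Σ_{j<i} ((v_i · u_j) / (u_j · u_j)) · u_j.

Step by step this gives:
  u_1 = (2, 2, 0)
  u_2 = (5/2, -5/2, -2)
  u_3 = (8/11, -8/11, 20/11)

Orthogonality check:
  u_2 · u_1 = 0 (should be 0)
  u_3 · u_1 = 0 (should be 0)
  u_3 · u_2 = 0 (should be 0)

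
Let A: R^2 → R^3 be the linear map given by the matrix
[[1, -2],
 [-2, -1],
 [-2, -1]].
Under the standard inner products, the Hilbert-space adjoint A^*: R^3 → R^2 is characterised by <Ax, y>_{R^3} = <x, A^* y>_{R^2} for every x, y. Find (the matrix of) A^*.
A^* = A^T =
[[1, -2, -2],
 [-2, -1, -1]]

For real matrices with standard dot products, the defining identity <Ax, y> = <x, A^* y> gives (Ax)^T y = x^T (A^*) y, i.e. x^T A^T y = x^T (A^*) y. Since this holds for all x, y, we must have A^* = A^T. Therefore
A^* =
[[1, -2, -2],
 [-2, -1, -1]].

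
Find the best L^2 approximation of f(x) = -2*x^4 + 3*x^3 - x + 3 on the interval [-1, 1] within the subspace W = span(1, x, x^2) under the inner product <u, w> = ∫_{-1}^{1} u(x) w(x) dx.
g(x) = -12*x^2/7 + 4*x/5 + 111/35

The best approximation g ∈ W is the orthogonal projection of f onto W. Writing g = a_0 + a_1 x + a_2 x^2, the coefficients solve the normal equations G · a = b where
  G_{ij} = <φ_i, φ_j> and b_i = <f, φ_i>, with φ_0 = 1, φ_1 = x, φ_2 = x^2.
G =
  [2, 0, 2/3]
  [0, 2/3, 0]
  [2/3, 0, 2/5],
b = (26/5, 8/15, 10/7).
Solving gives a_0 = 111/35, a_1 = 4/5, a_2 = -12/7, so
  g(x) = -12*x^2/7 + 4*x/5 + 111/35.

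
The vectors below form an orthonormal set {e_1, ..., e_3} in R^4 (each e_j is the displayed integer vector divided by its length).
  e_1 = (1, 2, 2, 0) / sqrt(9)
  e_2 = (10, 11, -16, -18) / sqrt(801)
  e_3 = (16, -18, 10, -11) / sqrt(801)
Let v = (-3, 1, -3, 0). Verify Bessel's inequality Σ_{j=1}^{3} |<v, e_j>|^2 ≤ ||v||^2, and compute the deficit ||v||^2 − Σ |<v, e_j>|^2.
Σ |<v, e_j>|^2 = 18; ||v||^2 = 19; deficit = 1

Write each e_j = u_j / sqrt(<u_j, u_j>) where u_j is the displayed integer vector. Then <v, e_j> = <v, u_j> / sqrt(<u_j, u_j>), so |<v, e_j>|^2 = <v, u_j>^2 / <u_j, u_j>.
Coefficients: <v, e_1> = -7/sqrt(9), <v, e_2> = 29/sqrt(801), <v, e_3> = -96/sqrt(801).
Square and sum: Σ |<v, e_j>|^2 = 18.
Compute ||v||^2 = v·v = 19.
Deficit = 19 − 18 = 1 ≥ 0, confirming Bessel's inequality. (The deficit equals ||v − Σ <v,e_j> e_j||^2, the squared distance from v to span{e_j}.)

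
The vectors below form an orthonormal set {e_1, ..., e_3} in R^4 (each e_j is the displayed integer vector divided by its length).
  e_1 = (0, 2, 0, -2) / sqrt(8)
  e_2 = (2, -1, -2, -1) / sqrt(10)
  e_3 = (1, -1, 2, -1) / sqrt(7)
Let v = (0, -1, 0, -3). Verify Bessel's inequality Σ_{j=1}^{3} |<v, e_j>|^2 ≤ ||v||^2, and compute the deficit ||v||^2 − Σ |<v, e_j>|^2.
Σ |<v, e_j>|^2 = 206/35; ||v||^2 = 10; deficit = 144/35

Write each e_j = u_j / sqrt(<u_j, u_j>) where u_j is the displayed integer vector. Then <v, e_j> = <v, u_j> / sqrt(<u_j, u_j>), so |<v, e_j>|^2 = <v, u_j>^2 / <u_j, u_j>.
Coefficients: <v, e_1> = 4/sqrt(8), <v, e_2> = 4/sqrt(10), <v, e_3> = 4/sqrt(7).
Square and sum: Σ |<v, e_j>|^2 = 206/35.
Compute ||v||^2 = v·v = 10.
Deficit = 10 − 206/35 = 144/35 ≥ 0, confirming Bessel's inequality. (The deficit equals ||v − Σ <v,e_j> e_j||^2, the squared distance from v to span{e_j}.)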